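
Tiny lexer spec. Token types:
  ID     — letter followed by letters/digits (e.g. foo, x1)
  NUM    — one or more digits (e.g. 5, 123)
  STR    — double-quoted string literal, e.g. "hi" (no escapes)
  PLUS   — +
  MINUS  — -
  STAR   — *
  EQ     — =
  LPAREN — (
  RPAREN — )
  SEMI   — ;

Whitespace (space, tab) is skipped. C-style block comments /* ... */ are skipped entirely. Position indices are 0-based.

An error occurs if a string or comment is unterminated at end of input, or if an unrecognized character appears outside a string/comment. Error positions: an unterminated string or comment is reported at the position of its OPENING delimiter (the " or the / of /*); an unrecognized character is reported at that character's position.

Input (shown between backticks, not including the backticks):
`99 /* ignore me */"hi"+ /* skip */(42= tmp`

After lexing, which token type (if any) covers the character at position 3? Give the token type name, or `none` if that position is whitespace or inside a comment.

pos=0: emit NUM '99' (now at pos=2)
pos=3: enter COMMENT mode (saw '/*')
exit COMMENT mode (now at pos=18)
pos=18: enter STRING mode
pos=18: emit STR "hi" (now at pos=22)
pos=22: emit PLUS '+'
pos=24: enter COMMENT mode (saw '/*')
exit COMMENT mode (now at pos=34)
pos=34: emit LPAREN '('
pos=35: emit NUM '42' (now at pos=37)
pos=37: emit EQ '='
pos=39: emit ID 'tmp' (now at pos=42)
DONE. 7 tokens: [NUM, STR, PLUS, LPAREN, NUM, EQ, ID]
Position 3: char is '/' -> none

Answer: none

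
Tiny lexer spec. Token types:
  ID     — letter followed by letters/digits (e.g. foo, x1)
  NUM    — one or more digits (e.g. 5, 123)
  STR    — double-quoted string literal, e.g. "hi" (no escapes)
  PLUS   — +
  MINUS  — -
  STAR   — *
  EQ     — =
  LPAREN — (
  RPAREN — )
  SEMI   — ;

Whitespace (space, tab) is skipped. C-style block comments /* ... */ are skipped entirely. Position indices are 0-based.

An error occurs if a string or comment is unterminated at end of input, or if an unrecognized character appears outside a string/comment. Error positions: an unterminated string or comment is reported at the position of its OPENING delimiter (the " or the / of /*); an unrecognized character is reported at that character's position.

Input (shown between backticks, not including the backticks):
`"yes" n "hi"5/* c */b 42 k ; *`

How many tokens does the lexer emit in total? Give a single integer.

Answer: 9

Derivation:
pos=0: enter STRING mode
pos=0: emit STR "yes" (now at pos=5)
pos=6: emit ID 'n' (now at pos=7)
pos=8: enter STRING mode
pos=8: emit STR "hi" (now at pos=12)
pos=12: emit NUM '5' (now at pos=13)
pos=13: enter COMMENT mode (saw '/*')
exit COMMENT mode (now at pos=20)
pos=20: emit ID 'b' (now at pos=21)
pos=22: emit NUM '42' (now at pos=24)
pos=25: emit ID 'k' (now at pos=26)
pos=27: emit SEMI ';'
pos=29: emit STAR '*'
DONE. 9 tokens: [STR, ID, STR, NUM, ID, NUM, ID, SEMI, STAR]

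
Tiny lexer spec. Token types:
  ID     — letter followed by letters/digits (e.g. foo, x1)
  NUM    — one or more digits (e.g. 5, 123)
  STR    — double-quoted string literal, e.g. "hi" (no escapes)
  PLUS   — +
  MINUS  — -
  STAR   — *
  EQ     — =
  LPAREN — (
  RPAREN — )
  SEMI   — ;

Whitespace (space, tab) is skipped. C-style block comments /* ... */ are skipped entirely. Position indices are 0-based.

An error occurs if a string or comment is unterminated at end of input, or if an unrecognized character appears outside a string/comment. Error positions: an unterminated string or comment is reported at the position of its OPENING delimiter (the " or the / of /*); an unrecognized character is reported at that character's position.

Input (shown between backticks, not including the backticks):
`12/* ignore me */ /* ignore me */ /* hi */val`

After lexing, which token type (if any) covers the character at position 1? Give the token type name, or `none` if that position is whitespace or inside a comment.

Answer: NUM

Derivation:
pos=0: emit NUM '12' (now at pos=2)
pos=2: enter COMMENT mode (saw '/*')
exit COMMENT mode (now at pos=17)
pos=18: enter COMMENT mode (saw '/*')
exit COMMENT mode (now at pos=33)
pos=34: enter COMMENT mode (saw '/*')
exit COMMENT mode (now at pos=42)
pos=42: emit ID 'val' (now at pos=45)
DONE. 2 tokens: [NUM, ID]
Position 1: char is '2' -> NUM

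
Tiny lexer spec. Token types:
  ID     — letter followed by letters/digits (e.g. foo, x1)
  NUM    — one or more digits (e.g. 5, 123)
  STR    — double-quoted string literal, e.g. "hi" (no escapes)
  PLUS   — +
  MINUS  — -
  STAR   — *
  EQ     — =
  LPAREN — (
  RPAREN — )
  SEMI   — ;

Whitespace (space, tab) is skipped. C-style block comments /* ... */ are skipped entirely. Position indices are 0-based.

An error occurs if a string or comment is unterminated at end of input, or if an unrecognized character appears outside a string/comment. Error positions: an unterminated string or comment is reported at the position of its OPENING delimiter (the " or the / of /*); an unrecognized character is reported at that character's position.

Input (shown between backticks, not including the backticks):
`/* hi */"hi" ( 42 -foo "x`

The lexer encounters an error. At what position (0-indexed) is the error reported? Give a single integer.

Answer: 23

Derivation:
pos=0: enter COMMENT mode (saw '/*')
exit COMMENT mode (now at pos=8)
pos=8: enter STRING mode
pos=8: emit STR "hi" (now at pos=12)
pos=13: emit LPAREN '('
pos=15: emit NUM '42' (now at pos=17)
pos=18: emit MINUS '-'
pos=19: emit ID 'foo' (now at pos=22)
pos=23: enter STRING mode
pos=23: ERROR — unterminated string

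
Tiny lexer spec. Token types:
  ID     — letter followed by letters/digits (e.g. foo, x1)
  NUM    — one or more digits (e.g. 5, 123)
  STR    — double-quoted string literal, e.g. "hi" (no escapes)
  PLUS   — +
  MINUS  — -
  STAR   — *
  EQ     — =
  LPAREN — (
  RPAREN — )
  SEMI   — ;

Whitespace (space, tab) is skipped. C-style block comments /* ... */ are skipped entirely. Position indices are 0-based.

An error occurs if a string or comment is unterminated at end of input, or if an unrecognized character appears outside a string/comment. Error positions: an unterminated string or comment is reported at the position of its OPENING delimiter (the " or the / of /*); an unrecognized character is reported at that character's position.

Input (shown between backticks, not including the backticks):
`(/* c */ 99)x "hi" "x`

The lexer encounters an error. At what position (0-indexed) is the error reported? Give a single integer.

Answer: 19

Derivation:
pos=0: emit LPAREN '('
pos=1: enter COMMENT mode (saw '/*')
exit COMMENT mode (now at pos=8)
pos=9: emit NUM '99' (now at pos=11)
pos=11: emit RPAREN ')'
pos=12: emit ID 'x' (now at pos=13)
pos=14: enter STRING mode
pos=14: emit STR "hi" (now at pos=18)
pos=19: enter STRING mode
pos=19: ERROR — unterminated string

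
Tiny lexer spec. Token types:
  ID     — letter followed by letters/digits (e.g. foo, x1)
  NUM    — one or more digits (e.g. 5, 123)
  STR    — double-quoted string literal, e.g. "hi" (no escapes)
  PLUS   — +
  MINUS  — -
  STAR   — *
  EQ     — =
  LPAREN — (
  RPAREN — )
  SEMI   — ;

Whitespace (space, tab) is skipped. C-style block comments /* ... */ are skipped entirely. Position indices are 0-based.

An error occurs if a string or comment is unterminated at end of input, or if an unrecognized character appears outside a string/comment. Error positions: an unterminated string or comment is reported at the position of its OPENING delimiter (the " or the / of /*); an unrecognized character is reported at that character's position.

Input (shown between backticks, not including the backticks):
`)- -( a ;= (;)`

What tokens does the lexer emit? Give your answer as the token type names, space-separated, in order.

Answer: RPAREN MINUS MINUS LPAREN ID SEMI EQ LPAREN SEMI RPAREN

Derivation:
pos=0: emit RPAREN ')'
pos=1: emit MINUS '-'
pos=3: emit MINUS '-'
pos=4: emit LPAREN '('
pos=6: emit ID 'a' (now at pos=7)
pos=8: emit SEMI ';'
pos=9: emit EQ '='
pos=11: emit LPAREN '('
pos=12: emit SEMI ';'
pos=13: emit RPAREN ')'
DONE. 10 tokens: [RPAREN, MINUS, MINUS, LPAREN, ID, SEMI, EQ, LPAREN, SEMI, RPAREN]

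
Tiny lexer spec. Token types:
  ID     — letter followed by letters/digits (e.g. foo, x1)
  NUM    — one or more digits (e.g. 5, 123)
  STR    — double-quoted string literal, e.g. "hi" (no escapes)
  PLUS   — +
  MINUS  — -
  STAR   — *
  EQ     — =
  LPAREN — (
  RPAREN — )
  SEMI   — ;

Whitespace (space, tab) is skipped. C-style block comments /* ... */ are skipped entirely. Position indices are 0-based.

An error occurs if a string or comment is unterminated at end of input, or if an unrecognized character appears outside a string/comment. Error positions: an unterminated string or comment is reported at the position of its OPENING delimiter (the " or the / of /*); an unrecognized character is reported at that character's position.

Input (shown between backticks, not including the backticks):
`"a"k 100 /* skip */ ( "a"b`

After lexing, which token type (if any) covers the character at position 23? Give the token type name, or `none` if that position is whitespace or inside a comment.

Answer: STR

Derivation:
pos=0: enter STRING mode
pos=0: emit STR "a" (now at pos=3)
pos=3: emit ID 'k' (now at pos=4)
pos=5: emit NUM '100' (now at pos=8)
pos=9: enter COMMENT mode (saw '/*')
exit COMMENT mode (now at pos=19)
pos=20: emit LPAREN '('
pos=22: enter STRING mode
pos=22: emit STR "a" (now at pos=25)
pos=25: emit ID 'b' (now at pos=26)
DONE. 6 tokens: [STR, ID, NUM, LPAREN, STR, ID]
Position 23: char is 'a' -> STR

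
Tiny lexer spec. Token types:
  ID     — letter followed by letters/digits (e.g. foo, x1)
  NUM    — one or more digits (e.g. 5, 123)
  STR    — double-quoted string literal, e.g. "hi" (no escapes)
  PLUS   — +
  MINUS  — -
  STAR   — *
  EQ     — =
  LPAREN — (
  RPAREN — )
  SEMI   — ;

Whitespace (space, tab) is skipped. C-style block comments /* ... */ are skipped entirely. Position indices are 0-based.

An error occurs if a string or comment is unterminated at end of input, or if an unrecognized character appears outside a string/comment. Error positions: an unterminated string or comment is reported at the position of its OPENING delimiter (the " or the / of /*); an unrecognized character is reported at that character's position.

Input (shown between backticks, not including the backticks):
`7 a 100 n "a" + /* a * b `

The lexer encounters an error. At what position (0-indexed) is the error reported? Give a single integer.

Answer: 16

Derivation:
pos=0: emit NUM '7' (now at pos=1)
pos=2: emit ID 'a' (now at pos=3)
pos=4: emit NUM '100' (now at pos=7)
pos=8: emit ID 'n' (now at pos=9)
pos=10: enter STRING mode
pos=10: emit STR "a" (now at pos=13)
pos=14: emit PLUS '+'
pos=16: enter COMMENT mode (saw '/*')
pos=16: ERROR — unterminated comment (reached EOF)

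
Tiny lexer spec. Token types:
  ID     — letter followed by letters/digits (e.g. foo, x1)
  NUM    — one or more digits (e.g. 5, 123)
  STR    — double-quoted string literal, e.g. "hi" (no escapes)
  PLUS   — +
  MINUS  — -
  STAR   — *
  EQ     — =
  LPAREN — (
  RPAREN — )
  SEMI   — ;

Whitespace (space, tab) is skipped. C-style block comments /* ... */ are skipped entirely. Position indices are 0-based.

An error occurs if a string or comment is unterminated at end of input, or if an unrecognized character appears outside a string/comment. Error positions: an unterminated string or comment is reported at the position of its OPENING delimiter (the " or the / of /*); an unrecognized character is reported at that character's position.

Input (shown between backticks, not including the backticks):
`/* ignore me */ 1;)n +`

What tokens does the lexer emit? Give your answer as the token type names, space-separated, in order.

Answer: NUM SEMI RPAREN ID PLUS

Derivation:
pos=0: enter COMMENT mode (saw '/*')
exit COMMENT mode (now at pos=15)
pos=16: emit NUM '1' (now at pos=17)
pos=17: emit SEMI ';'
pos=18: emit RPAREN ')'
pos=19: emit ID 'n' (now at pos=20)
pos=21: emit PLUS '+'
DONE. 5 tokens: [NUM, SEMI, RPAREN, ID, PLUS]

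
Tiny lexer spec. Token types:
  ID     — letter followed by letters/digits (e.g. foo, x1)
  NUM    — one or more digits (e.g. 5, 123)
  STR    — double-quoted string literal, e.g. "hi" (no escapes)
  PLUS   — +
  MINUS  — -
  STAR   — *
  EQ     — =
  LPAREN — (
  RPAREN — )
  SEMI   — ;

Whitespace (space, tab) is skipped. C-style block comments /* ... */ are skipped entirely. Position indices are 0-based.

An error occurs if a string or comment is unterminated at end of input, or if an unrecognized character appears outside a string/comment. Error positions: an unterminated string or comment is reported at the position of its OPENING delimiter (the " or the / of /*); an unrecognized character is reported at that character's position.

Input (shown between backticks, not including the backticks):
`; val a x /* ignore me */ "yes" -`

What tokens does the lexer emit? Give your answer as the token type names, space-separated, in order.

Answer: SEMI ID ID ID STR MINUS

Derivation:
pos=0: emit SEMI ';'
pos=2: emit ID 'val' (now at pos=5)
pos=6: emit ID 'a' (now at pos=7)
pos=8: emit ID 'x' (now at pos=9)
pos=10: enter COMMENT mode (saw '/*')
exit COMMENT mode (now at pos=25)
pos=26: enter STRING mode
pos=26: emit STR "yes" (now at pos=31)
pos=32: emit MINUS '-'
DONE. 6 tokens: [SEMI, ID, ID, ID, STR, MINUS]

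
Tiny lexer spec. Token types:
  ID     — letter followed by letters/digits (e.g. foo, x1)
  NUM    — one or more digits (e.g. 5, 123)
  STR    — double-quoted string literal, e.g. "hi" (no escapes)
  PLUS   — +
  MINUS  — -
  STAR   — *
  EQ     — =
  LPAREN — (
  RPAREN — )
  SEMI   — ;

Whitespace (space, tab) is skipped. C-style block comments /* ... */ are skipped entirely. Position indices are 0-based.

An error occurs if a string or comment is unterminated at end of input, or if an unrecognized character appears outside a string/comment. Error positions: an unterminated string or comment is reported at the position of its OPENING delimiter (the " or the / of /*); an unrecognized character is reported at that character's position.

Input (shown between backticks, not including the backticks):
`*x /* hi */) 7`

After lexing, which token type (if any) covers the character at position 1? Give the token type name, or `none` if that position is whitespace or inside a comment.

pos=0: emit STAR '*'
pos=1: emit ID 'x' (now at pos=2)
pos=3: enter COMMENT mode (saw '/*')
exit COMMENT mode (now at pos=11)
pos=11: emit RPAREN ')'
pos=13: emit NUM '7' (now at pos=14)
DONE. 4 tokens: [STAR, ID, RPAREN, NUM]
Position 1: char is 'x' -> ID

Answer: ID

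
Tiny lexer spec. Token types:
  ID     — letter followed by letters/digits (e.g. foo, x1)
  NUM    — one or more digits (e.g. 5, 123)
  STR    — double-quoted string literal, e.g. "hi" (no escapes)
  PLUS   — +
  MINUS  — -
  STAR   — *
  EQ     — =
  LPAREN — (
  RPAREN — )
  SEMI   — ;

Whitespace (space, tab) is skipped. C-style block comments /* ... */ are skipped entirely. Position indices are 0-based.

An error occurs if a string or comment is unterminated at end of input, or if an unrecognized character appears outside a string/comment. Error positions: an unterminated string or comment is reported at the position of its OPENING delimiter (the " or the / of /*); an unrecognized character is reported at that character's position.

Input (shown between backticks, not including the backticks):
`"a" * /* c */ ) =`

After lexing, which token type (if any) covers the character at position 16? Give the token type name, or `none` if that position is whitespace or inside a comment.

Answer: EQ

Derivation:
pos=0: enter STRING mode
pos=0: emit STR "a" (now at pos=3)
pos=4: emit STAR '*'
pos=6: enter COMMENT mode (saw '/*')
exit COMMENT mode (now at pos=13)
pos=14: emit RPAREN ')'
pos=16: emit EQ '='
DONE. 4 tokens: [STR, STAR, RPAREN, EQ]
Position 16: char is '=' -> EQ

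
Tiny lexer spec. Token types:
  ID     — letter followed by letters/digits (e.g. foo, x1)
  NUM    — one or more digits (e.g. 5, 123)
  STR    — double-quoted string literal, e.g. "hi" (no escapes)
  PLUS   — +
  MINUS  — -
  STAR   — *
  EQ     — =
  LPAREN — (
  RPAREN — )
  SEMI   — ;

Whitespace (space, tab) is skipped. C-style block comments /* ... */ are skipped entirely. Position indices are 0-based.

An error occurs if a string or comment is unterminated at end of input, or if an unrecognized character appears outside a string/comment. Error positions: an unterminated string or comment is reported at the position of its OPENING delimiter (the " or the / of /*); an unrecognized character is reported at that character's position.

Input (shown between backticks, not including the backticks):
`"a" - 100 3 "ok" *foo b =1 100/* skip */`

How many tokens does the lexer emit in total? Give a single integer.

Answer: 11

Derivation:
pos=0: enter STRING mode
pos=0: emit STR "a" (now at pos=3)
pos=4: emit MINUS '-'
pos=6: emit NUM '100' (now at pos=9)
pos=10: emit NUM '3' (now at pos=11)
pos=12: enter STRING mode
pos=12: emit STR "ok" (now at pos=16)
pos=17: emit STAR '*'
pos=18: emit ID 'foo' (now at pos=21)
pos=22: emit ID 'b' (now at pos=23)
pos=24: emit EQ '='
pos=25: emit NUM '1' (now at pos=26)
pos=27: emit NUM '100' (now at pos=30)
pos=30: enter COMMENT mode (saw '/*')
exit COMMENT mode (now at pos=40)
DONE. 11 tokens: [STR, MINUS, NUM, NUM, STR, STAR, ID, ID, EQ, NUM, NUM]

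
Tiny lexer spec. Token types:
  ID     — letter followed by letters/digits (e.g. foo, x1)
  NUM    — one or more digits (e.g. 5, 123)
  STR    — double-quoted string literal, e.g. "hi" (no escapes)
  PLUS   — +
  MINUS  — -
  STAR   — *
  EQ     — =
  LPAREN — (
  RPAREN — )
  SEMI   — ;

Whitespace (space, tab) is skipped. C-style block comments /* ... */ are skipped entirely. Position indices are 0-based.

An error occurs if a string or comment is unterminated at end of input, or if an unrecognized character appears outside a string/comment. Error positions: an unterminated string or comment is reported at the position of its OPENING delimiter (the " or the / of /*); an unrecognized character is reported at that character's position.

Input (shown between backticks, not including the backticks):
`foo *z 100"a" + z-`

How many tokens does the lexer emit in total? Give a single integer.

Answer: 8

Derivation:
pos=0: emit ID 'foo' (now at pos=3)
pos=4: emit STAR '*'
pos=5: emit ID 'z' (now at pos=6)
pos=7: emit NUM '100' (now at pos=10)
pos=10: enter STRING mode
pos=10: emit STR "a" (now at pos=13)
pos=14: emit PLUS '+'
pos=16: emit ID 'z' (now at pos=17)
pos=17: emit MINUS '-'
DONE. 8 tokens: [ID, STAR, ID, NUM, STR, PLUS, ID, MINUS]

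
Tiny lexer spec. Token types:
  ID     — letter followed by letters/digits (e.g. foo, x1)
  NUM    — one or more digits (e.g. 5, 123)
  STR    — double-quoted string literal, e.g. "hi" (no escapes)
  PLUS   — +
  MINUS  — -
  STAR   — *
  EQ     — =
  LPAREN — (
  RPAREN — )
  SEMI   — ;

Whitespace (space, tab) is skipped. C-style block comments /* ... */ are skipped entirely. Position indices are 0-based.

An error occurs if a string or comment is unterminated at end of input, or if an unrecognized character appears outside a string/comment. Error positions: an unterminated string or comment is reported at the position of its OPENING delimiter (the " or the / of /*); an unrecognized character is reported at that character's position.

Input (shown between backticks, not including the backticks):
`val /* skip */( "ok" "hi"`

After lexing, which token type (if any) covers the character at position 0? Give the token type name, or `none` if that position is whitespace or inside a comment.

Answer: ID

Derivation:
pos=0: emit ID 'val' (now at pos=3)
pos=4: enter COMMENT mode (saw '/*')
exit COMMENT mode (now at pos=14)
pos=14: emit LPAREN '('
pos=16: enter STRING mode
pos=16: emit STR "ok" (now at pos=20)
pos=21: enter STRING mode
pos=21: emit STR "hi" (now at pos=25)
DONE. 4 tokens: [ID, LPAREN, STR, STR]
Position 0: char is 'v' -> ID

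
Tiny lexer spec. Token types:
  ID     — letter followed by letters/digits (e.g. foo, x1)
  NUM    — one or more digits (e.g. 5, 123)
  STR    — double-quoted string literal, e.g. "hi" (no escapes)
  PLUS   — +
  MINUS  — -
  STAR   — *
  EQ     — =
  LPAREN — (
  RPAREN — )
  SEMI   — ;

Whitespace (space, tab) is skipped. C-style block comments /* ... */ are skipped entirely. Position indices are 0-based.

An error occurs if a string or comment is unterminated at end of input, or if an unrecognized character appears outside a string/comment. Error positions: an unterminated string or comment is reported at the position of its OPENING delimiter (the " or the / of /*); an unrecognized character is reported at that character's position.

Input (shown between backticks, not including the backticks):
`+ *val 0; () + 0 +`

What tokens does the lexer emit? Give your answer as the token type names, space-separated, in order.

pos=0: emit PLUS '+'
pos=2: emit STAR '*'
pos=3: emit ID 'val' (now at pos=6)
pos=7: emit NUM '0' (now at pos=8)
pos=8: emit SEMI ';'
pos=10: emit LPAREN '('
pos=11: emit RPAREN ')'
pos=13: emit PLUS '+'
pos=15: emit NUM '0' (now at pos=16)
pos=17: emit PLUS '+'
DONE. 10 tokens: [PLUS, STAR, ID, NUM, SEMI, LPAREN, RPAREN, PLUS, NUM, PLUS]

Answer: PLUS STAR ID NUM SEMI LPAREN RPAREN PLUS NUM PLUS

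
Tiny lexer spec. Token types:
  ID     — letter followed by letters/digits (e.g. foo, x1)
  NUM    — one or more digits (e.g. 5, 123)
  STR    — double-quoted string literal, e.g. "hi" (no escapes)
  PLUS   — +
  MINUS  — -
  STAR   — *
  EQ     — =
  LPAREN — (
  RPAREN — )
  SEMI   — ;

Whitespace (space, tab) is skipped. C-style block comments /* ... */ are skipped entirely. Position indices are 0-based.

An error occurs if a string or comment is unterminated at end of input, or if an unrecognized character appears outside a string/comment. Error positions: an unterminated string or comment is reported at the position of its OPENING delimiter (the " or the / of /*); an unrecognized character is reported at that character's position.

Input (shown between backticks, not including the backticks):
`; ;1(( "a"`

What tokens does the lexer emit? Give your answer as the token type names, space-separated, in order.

Answer: SEMI SEMI NUM LPAREN LPAREN STR

Derivation:
pos=0: emit SEMI ';'
pos=2: emit SEMI ';'
pos=3: emit NUM '1' (now at pos=4)
pos=4: emit LPAREN '('
pos=5: emit LPAREN '('
pos=7: enter STRING mode
pos=7: emit STR "a" (now at pos=10)
DONE. 6 tokens: [SEMI, SEMI, NUM, LPAREN, LPAREN, STR]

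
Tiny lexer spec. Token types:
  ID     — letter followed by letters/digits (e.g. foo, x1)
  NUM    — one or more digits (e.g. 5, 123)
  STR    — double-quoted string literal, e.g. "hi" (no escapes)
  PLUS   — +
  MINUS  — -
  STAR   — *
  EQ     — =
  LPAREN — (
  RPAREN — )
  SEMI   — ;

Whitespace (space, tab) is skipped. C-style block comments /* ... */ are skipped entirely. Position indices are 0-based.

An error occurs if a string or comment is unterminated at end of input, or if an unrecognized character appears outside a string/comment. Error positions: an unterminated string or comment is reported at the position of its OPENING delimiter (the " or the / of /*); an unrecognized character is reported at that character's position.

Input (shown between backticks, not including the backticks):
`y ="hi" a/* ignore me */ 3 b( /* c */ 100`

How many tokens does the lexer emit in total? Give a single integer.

pos=0: emit ID 'y' (now at pos=1)
pos=2: emit EQ '='
pos=3: enter STRING mode
pos=3: emit STR "hi" (now at pos=7)
pos=8: emit ID 'a' (now at pos=9)
pos=9: enter COMMENT mode (saw '/*')
exit COMMENT mode (now at pos=24)
pos=25: emit NUM '3' (now at pos=26)
pos=27: emit ID 'b' (now at pos=28)
pos=28: emit LPAREN '('
pos=30: enter COMMENT mode (saw '/*')
exit COMMENT mode (now at pos=37)
pos=38: emit NUM '100' (now at pos=41)
DONE. 8 tokens: [ID, EQ, STR, ID, NUM, ID, LPAREN, NUM]

Answer: 8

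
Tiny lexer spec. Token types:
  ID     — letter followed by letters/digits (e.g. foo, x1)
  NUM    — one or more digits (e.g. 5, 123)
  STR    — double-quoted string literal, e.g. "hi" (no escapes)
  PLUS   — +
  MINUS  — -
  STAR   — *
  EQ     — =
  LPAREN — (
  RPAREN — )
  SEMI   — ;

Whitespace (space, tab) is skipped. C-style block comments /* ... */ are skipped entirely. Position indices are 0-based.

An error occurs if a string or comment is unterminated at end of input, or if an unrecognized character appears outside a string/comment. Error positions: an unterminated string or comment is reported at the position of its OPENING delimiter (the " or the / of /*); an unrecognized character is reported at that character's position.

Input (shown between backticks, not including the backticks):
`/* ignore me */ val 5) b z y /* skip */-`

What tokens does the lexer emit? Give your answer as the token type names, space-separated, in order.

pos=0: enter COMMENT mode (saw '/*')
exit COMMENT mode (now at pos=15)
pos=16: emit ID 'val' (now at pos=19)
pos=20: emit NUM '5' (now at pos=21)
pos=21: emit RPAREN ')'
pos=23: emit ID 'b' (now at pos=24)
pos=25: emit ID 'z' (now at pos=26)
pos=27: emit ID 'y' (now at pos=28)
pos=29: enter COMMENT mode (saw '/*')
exit COMMENT mode (now at pos=39)
pos=39: emit MINUS '-'
DONE. 7 tokens: [ID, NUM, RPAREN, ID, ID, ID, MINUS]

Answer: ID NUM RPAREN ID ID ID MINUS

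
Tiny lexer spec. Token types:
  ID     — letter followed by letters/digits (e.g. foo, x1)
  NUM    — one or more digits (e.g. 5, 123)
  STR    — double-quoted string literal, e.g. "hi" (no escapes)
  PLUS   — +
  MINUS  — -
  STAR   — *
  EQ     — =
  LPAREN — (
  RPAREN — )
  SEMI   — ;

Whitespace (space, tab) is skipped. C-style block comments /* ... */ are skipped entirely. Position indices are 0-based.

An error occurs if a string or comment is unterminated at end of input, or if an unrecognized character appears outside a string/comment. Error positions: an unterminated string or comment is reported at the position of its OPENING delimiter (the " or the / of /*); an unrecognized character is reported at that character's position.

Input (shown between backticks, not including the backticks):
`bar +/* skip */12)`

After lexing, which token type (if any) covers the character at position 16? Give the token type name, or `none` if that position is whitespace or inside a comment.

pos=0: emit ID 'bar' (now at pos=3)
pos=4: emit PLUS '+'
pos=5: enter COMMENT mode (saw '/*')
exit COMMENT mode (now at pos=15)
pos=15: emit NUM '12' (now at pos=17)
pos=17: emit RPAREN ')'
DONE. 4 tokens: [ID, PLUS, NUM, RPAREN]
Position 16: char is '2' -> NUM

Answer: NUM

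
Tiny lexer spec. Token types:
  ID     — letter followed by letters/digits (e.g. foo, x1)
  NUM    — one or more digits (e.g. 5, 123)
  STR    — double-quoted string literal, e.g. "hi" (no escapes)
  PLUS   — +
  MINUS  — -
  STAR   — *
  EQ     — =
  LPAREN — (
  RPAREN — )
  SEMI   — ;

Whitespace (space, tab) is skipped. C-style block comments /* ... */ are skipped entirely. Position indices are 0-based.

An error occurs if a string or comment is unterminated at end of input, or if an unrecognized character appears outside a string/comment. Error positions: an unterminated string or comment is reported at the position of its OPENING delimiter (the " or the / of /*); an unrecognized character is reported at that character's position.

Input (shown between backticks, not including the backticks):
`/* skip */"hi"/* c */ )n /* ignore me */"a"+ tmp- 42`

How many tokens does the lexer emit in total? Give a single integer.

Answer: 8

Derivation:
pos=0: enter COMMENT mode (saw '/*')
exit COMMENT mode (now at pos=10)
pos=10: enter STRING mode
pos=10: emit STR "hi" (now at pos=14)
pos=14: enter COMMENT mode (saw '/*')
exit COMMENT mode (now at pos=21)
pos=22: emit RPAREN ')'
pos=23: emit ID 'n' (now at pos=24)
pos=25: enter COMMENT mode (saw '/*')
exit COMMENT mode (now at pos=40)
pos=40: enter STRING mode
pos=40: emit STR "a" (now at pos=43)
pos=43: emit PLUS '+'
pos=45: emit ID 'tmp' (now at pos=48)
pos=48: emit MINUS '-'
pos=50: emit NUM '42' (now at pos=52)
DONE. 8 tokens: [STR, RPAREN, ID, STR, PLUS, ID, MINUS, NUM]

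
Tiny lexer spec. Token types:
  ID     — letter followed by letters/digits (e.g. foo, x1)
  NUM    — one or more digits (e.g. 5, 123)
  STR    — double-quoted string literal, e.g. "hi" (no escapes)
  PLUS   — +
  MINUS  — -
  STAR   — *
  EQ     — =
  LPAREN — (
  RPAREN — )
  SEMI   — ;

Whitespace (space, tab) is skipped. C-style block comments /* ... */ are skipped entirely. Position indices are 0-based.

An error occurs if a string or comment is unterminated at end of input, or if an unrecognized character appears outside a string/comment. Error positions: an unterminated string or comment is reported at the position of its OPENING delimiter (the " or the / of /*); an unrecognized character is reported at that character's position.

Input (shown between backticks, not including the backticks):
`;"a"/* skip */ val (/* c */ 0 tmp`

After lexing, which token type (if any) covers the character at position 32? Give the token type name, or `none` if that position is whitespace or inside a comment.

Answer: ID

Derivation:
pos=0: emit SEMI ';'
pos=1: enter STRING mode
pos=1: emit STR "a" (now at pos=4)
pos=4: enter COMMENT mode (saw '/*')
exit COMMENT mode (now at pos=14)
pos=15: emit ID 'val' (now at pos=18)
pos=19: emit LPAREN '('
pos=20: enter COMMENT mode (saw '/*')
exit COMMENT mode (now at pos=27)
pos=28: emit NUM '0' (now at pos=29)
pos=30: emit ID 'tmp' (now at pos=33)
DONE. 6 tokens: [SEMI, STR, ID, LPAREN, NUM, ID]
Position 32: char is 'p' -> ID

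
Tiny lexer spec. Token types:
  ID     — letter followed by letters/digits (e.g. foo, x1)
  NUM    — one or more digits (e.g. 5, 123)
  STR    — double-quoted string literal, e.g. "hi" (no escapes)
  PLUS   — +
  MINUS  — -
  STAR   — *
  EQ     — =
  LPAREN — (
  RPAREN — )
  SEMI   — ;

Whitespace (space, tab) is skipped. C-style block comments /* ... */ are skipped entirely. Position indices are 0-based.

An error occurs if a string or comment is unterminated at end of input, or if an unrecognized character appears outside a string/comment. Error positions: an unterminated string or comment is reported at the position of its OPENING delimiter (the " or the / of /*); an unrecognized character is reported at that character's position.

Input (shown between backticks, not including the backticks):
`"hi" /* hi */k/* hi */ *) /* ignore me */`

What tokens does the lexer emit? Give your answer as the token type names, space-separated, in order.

pos=0: enter STRING mode
pos=0: emit STR "hi" (now at pos=4)
pos=5: enter COMMENT mode (saw '/*')
exit COMMENT mode (now at pos=13)
pos=13: emit ID 'k' (now at pos=14)
pos=14: enter COMMENT mode (saw '/*')
exit COMMENT mode (now at pos=22)
pos=23: emit STAR '*'
pos=24: emit RPAREN ')'
pos=26: enter COMMENT mode (saw '/*')
exit COMMENT mode (now at pos=41)
DONE. 4 tokens: [STR, ID, STAR, RPAREN]

Answer: STR ID STAR RPAREN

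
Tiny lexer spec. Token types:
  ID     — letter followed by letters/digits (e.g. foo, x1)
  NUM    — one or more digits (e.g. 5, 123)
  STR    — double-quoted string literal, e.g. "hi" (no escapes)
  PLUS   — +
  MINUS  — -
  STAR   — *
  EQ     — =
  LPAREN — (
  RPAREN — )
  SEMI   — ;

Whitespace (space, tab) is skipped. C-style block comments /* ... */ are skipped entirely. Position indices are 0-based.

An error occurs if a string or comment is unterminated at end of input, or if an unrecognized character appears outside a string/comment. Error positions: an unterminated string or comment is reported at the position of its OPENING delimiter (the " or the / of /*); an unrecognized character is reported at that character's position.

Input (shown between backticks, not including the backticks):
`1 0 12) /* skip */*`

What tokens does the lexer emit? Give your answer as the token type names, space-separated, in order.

Answer: NUM NUM NUM RPAREN STAR

Derivation:
pos=0: emit NUM '1' (now at pos=1)
pos=2: emit NUM '0' (now at pos=3)
pos=4: emit NUM '12' (now at pos=6)
pos=6: emit RPAREN ')'
pos=8: enter COMMENT mode (saw '/*')
exit COMMENT mode (now at pos=18)
pos=18: emit STAR '*'
DONE. 5 tokens: [NUM, NUM, NUM, RPAREN, STAR]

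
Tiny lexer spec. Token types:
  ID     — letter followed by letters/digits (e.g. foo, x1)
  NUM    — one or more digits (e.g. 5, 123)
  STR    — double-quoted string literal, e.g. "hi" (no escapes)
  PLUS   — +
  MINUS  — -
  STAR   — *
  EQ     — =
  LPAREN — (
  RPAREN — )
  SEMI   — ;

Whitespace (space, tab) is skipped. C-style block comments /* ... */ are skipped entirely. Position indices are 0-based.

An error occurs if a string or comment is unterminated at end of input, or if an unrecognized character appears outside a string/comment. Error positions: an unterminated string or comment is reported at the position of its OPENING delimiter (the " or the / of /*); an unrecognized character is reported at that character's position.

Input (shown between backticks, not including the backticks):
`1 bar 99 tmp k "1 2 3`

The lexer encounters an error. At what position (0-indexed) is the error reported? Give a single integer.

pos=0: emit NUM '1' (now at pos=1)
pos=2: emit ID 'bar' (now at pos=5)
pos=6: emit NUM '99' (now at pos=8)
pos=9: emit ID 'tmp' (now at pos=12)
pos=13: emit ID 'k' (now at pos=14)
pos=15: enter STRING mode
pos=15: ERROR — unterminated string

Answer: 15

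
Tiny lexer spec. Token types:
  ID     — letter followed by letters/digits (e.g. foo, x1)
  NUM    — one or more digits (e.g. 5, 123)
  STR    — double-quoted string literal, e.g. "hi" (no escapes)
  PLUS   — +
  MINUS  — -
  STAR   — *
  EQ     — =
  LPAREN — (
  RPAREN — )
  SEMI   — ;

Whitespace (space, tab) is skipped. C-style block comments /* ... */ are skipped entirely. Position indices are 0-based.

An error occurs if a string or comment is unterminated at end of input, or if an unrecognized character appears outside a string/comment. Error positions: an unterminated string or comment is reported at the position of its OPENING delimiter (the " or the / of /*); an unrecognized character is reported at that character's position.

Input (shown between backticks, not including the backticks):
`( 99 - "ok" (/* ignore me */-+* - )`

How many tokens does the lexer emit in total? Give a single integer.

Answer: 10

Derivation:
pos=0: emit LPAREN '('
pos=2: emit NUM '99' (now at pos=4)
pos=5: emit MINUS '-'
pos=7: enter STRING mode
pos=7: emit STR "ok" (now at pos=11)
pos=12: emit LPAREN '('
pos=13: enter COMMENT mode (saw '/*')
exit COMMENT mode (now at pos=28)
pos=28: emit MINUS '-'
pos=29: emit PLUS '+'
pos=30: emit STAR '*'
pos=32: emit MINUS '-'
pos=34: emit RPAREN ')'
DONE. 10 tokens: [LPAREN, NUM, MINUS, STR, LPAREN, MINUS, PLUS, STAR, MINUS, RPAREN]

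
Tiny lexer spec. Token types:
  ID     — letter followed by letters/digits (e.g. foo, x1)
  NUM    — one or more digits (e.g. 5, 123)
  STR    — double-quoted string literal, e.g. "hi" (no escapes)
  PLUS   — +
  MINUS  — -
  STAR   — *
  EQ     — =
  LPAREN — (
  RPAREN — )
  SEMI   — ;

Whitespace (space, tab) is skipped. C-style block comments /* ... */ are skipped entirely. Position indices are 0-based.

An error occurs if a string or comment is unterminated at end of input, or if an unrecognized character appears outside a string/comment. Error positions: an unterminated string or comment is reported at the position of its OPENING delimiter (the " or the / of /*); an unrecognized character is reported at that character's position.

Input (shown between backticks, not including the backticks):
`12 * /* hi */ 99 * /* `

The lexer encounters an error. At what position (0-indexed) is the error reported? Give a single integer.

pos=0: emit NUM '12' (now at pos=2)
pos=3: emit STAR '*'
pos=5: enter COMMENT mode (saw '/*')
exit COMMENT mode (now at pos=13)
pos=14: emit NUM '99' (now at pos=16)
pos=17: emit STAR '*'
pos=19: enter COMMENT mode (saw '/*')
pos=19: ERROR — unterminated comment (reached EOF)

Answer: 19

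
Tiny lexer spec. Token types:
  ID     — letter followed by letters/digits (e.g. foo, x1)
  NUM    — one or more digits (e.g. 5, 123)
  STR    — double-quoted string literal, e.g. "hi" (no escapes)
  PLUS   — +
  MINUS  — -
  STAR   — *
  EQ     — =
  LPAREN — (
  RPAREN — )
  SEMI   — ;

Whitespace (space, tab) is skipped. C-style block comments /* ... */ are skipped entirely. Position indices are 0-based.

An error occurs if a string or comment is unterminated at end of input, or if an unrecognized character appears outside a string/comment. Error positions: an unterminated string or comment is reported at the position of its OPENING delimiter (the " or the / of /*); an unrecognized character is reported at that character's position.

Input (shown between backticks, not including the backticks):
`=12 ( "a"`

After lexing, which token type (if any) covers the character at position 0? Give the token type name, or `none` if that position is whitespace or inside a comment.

pos=0: emit EQ '='
pos=1: emit NUM '12' (now at pos=3)
pos=4: emit LPAREN '('
pos=6: enter STRING mode
pos=6: emit STR "a" (now at pos=9)
DONE. 4 tokens: [EQ, NUM, LPAREN, STR]
Position 0: char is '=' -> EQ

Answer: EQ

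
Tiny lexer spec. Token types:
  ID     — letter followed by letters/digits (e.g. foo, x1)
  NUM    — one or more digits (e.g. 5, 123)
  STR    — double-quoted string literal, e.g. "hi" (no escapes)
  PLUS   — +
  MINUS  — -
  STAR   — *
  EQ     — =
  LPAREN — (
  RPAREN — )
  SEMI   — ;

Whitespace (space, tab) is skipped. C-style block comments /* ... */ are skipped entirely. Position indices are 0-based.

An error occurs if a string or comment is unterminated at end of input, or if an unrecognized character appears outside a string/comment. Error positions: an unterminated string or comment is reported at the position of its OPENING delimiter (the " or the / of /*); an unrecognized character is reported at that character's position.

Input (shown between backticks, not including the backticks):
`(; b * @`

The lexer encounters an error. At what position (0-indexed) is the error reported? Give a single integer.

pos=0: emit LPAREN '('
pos=1: emit SEMI ';'
pos=3: emit ID 'b' (now at pos=4)
pos=5: emit STAR '*'
pos=7: ERROR — unrecognized char '@'

Answer: 7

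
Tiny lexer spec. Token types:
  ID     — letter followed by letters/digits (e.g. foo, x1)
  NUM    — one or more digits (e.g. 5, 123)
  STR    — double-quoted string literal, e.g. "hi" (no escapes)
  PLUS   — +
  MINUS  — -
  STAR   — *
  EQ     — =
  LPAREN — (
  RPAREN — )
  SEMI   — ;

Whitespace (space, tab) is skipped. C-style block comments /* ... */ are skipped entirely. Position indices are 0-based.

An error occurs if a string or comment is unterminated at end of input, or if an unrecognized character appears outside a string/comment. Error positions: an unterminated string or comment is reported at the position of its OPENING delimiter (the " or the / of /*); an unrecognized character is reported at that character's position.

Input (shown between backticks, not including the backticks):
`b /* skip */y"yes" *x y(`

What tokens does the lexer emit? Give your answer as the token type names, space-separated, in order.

pos=0: emit ID 'b' (now at pos=1)
pos=2: enter COMMENT mode (saw '/*')
exit COMMENT mode (now at pos=12)
pos=12: emit ID 'y' (now at pos=13)
pos=13: enter STRING mode
pos=13: emit STR "yes" (now at pos=18)
pos=19: emit STAR '*'
pos=20: emit ID 'x' (now at pos=21)
pos=22: emit ID 'y' (now at pos=23)
pos=23: emit LPAREN '('
DONE. 7 tokens: [ID, ID, STR, STAR, ID, ID, LPAREN]

Answer: ID ID STR STAR ID ID LPAREN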